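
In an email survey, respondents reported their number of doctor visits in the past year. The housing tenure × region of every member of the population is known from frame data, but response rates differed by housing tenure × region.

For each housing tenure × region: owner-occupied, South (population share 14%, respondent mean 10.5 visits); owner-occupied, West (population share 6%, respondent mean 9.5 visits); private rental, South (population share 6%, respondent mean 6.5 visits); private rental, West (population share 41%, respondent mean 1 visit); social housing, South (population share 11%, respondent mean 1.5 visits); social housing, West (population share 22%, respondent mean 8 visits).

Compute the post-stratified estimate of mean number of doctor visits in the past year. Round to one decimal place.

Reweight to the known housing tenure × region distribution:
  owner-occupied, South: 0.14 × 10.5 = 1.47
  owner-occupied, West: 0.06 × 9.5 = 0.57
  private rental, South: 0.06 × 6.5 = 0.39
  private rental, West: 0.41 × 1 = 0.41
  social housing, South: 0.11 × 1.5 = 0.165
  social housing, West: 0.22 × 8 = 1.76
Post-stratified estimate = 4.765 → 4.8.

4.8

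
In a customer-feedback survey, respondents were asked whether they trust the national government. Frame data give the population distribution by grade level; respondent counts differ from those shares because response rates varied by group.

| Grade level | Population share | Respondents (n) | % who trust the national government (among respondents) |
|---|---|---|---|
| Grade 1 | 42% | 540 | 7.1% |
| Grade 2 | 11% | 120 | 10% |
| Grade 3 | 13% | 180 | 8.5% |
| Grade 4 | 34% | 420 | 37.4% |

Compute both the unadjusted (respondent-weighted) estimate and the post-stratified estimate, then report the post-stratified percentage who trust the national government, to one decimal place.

17.9%

Without adjustment, the pooled respondent share is:
  (540/1260)×7.1 + (120/1260)×10 + (180/1260)×8.5 + (420/1260)×37.4 = 17.6762%
Post-stratifying to population shares instead:
  0.42×7.1 + 0.11×10 + 0.13×8.5 + 0.34×37.4 = 17.903%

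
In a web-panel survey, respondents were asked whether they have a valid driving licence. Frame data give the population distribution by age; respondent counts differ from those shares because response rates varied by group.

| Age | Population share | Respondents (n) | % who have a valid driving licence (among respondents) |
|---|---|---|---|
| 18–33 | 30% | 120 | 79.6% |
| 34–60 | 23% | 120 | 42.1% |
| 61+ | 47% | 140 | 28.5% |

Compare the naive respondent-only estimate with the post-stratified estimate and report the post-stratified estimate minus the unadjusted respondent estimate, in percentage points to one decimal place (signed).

Unadjusted (pooled respondent) estimate weights by respondent counts:
  (120/380)×79.6 + (120/380)×42.1 + (140/380)×28.5 = 48.9316%
Post-stratifying to population shares instead:
  0.3×79.6 + 0.23×42.1 + 0.47×28.5 = 46.958%
Difference = 46.958 − 48.9316 = -1.9736 pp.

-2.0 percentage points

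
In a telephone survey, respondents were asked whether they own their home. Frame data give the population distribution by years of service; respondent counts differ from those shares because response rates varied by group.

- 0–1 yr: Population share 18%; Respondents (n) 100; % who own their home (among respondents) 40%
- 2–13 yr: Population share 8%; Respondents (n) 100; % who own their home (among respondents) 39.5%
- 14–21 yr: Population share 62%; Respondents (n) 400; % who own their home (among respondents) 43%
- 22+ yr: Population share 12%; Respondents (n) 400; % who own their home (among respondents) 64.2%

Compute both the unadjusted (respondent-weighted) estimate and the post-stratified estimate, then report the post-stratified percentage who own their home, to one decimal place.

44.7%

Unadjusted (pooled respondent) estimate weights by respondent counts:
  (100/1000)×40 + (100/1000)×39.5 + (400/1000)×43 + (400/1000)×64.2 = 50.83%
Post-stratifying to population shares instead:
  0.18×40 + 0.08×39.5 + 0.62×43 + 0.12×64.2 = 44.724%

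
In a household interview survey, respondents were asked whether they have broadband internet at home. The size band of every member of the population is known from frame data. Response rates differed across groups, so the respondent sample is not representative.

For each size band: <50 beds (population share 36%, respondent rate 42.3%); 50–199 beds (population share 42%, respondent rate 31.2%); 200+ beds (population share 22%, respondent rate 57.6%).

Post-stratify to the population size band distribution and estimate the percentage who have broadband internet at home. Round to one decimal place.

41.0%

Each cell contributes population-share × respondent value:
  <50 beds: 0.36 × 42.3 = 15.228
  50–199 beds: 0.42 × 31.2 = 13.104
  200+ beds: 0.22 × 57.6 = 12.672
Post-stratified estimate = 41.004 → 41.0%.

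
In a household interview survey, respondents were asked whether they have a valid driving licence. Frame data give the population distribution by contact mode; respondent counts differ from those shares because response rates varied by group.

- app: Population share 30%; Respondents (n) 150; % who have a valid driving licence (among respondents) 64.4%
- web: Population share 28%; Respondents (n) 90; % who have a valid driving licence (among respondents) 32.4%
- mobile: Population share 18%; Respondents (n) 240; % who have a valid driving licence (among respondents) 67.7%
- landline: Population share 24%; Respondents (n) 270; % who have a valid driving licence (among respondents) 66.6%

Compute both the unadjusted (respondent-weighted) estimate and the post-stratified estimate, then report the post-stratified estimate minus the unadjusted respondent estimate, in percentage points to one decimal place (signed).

-5.8 percentage points

Naive respondent-only estimate (weights = respondent counts):
  (150/750)×64.4 + (90/750)×32.4 + (240/750)×67.7 + (270/750)×66.6 = 62.408%
Post-stratified estimate weights by population shares:
  0.3×64.4 + 0.28×32.4 + 0.18×67.7 + 0.24×66.6 = 56.562%
Difference = 56.562 − 62.408 = -5.846 pp.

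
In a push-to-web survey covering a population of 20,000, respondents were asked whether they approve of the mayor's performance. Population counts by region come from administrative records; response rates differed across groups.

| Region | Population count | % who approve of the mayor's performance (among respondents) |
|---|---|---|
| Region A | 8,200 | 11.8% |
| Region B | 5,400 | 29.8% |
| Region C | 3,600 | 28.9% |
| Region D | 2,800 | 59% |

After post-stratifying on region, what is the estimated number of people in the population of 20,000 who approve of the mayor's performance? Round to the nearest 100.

Estimated count per cell = population count × respondent percentage:
  Region A: 8,200 × 11.8% = 967.6
  Region B: 5,400 × 29.8% = 1609.2
  Region C: 3,600 × 28.9% = 1040.4
  Region D: 2,800 × 59% = 1652
Estimated total = 5269.2 → 5,300.

5,300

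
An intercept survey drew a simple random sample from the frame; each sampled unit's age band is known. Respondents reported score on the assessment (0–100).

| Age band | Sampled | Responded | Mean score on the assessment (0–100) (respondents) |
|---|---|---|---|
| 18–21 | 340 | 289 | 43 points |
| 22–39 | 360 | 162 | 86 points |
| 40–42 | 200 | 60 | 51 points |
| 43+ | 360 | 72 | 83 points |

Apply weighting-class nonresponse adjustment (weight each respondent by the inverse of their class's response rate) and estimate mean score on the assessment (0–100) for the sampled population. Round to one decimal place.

Response rates by class: 18–21 289/340 = 85%, 22–39 162/360 = 45%, 40–42 60/200 = 30%, 43+ 72/360 = 20%.
Each respondent's weight = sampled/responded in their class; summing within a class gives n_sampled, so:
  18–21: 340 × 43 = 14,620
  22–39: 360 × 86 = 30,960
  40–42: 200 × 51 = 10,200
  43+: 360 × 83 = 29,880
Adjusted estimate = 85,660 / 1,260 = 67.9841 → 68.0.

68.0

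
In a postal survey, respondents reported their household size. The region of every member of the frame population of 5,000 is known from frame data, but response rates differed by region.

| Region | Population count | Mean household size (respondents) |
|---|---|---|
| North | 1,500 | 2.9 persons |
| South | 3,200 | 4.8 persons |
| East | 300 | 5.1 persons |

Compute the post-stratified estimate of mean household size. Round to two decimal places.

4.25

Post-stratification weights by population share, not respondent share:
  North: (1,500/5,000) × 2.9 = 0.87
  South: (3,200/5,000) × 4.8 = 3.072
  East: (300/5,000) × 5.1 = 0.306
Post-stratified estimate = 4.248 → 4.25.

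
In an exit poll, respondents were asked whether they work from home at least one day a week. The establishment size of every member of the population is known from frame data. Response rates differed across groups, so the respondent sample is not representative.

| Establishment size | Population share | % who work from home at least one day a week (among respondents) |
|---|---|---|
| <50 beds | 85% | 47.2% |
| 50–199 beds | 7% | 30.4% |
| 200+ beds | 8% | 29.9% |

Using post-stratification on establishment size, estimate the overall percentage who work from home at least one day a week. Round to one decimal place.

Post-stratification weights by population share, not respondent share:
  <50 beds: 0.85 × 47.2 = 40.12
  50–199 beds: 0.07 × 30.4 = 2.128
  200+ beds: 0.08 × 29.9 = 2.392
Post-stratified estimate = 44.64 → 44.6%.

44.6%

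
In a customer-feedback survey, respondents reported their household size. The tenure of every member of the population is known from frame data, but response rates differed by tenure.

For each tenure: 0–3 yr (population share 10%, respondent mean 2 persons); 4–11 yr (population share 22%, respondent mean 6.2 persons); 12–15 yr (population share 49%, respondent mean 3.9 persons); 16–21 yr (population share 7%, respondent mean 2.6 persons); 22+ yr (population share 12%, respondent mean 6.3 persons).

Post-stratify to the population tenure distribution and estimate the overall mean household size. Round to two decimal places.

Reweight to the known tenure distribution:
  0–3 yr: 0.1 × 2 = 0.2
  4–11 yr: 0.22 × 6.2 = 1.364
  12–15 yr: 0.49 × 3.9 = 1.911
  16–21 yr: 0.07 × 2.6 = 0.182
  22+ yr: 0.12 × 6.3 = 0.756
Post-stratified estimate = 4.413 → 4.41.

4.41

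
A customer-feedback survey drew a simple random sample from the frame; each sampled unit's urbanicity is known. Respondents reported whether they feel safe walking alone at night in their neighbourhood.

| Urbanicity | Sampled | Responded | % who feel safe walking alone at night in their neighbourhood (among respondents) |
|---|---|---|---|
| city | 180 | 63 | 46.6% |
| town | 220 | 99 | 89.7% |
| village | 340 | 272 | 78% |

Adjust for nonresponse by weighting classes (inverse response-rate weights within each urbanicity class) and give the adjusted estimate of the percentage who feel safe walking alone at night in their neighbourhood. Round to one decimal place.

73.8%

Response rates by class: city 63/180 = 35%, town 99/220 = 45%, village 272/340 = 80%.
Inverse-response-rate weighting restores each class to its sampled count, so class totals weight by n_sampled:
  city: 180 × 46.6 = 8388
  town: 220 × 89.7 = 19,734
  village: 340 × 78 = 26,520
Adjusted estimate = 54,642 / 740 = 73.8405 → 73.8%.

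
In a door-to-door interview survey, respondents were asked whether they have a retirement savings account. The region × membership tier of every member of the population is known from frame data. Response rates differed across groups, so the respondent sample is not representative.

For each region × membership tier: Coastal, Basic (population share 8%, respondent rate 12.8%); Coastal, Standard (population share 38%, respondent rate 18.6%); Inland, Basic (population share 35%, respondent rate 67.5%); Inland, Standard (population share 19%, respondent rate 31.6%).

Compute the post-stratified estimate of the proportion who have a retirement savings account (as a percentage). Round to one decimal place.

37.7%

Weight each group's respondent value by its population share:
  Coastal, Basic: 0.08 × 12.8 = 1.024
  Coastal, Standard: 0.38 × 18.6 = 7.068
  Inland, Basic: 0.35 × 67.5 = 23.625
  Inland, Standard: 0.19 × 31.6 = 6.004
Post-stratified estimate = 37.721 → 37.7%.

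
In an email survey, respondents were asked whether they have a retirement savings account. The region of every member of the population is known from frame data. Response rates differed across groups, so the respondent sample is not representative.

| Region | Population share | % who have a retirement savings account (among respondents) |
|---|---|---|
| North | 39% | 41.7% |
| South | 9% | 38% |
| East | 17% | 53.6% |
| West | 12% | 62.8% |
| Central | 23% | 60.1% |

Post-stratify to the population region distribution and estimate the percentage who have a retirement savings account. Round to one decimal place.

50.2%

Each cell contributes population-share × respondent value:
  North: 0.39 × 41.7 = 16.263
  South: 0.09 × 38 = 3.42
  East: 0.17 × 53.6 = 9.112
  West: 0.12 × 62.8 = 7.536
  Central: 0.23 × 60.1 = 13.823
Post-stratified estimate = 50.154 → 50.2%.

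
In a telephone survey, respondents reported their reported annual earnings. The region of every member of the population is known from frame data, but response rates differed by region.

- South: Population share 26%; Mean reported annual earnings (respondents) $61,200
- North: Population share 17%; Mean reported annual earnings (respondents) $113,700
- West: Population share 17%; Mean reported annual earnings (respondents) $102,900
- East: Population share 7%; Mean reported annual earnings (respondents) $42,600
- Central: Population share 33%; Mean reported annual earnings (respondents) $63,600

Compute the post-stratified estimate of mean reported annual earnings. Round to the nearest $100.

$76,700

Weight each group's respondent value by its population share:
  South: 0.26 × 61,200 = 15,912
  North: 0.17 × 113,700 = 19,329
  West: 0.17 × 102,900 = 17,493
  East: 0.07 × 42,600 = 2982
  Central: 0.33 × 63,600 = 20,988
Post-stratified estimate = 76,704 → $76,700.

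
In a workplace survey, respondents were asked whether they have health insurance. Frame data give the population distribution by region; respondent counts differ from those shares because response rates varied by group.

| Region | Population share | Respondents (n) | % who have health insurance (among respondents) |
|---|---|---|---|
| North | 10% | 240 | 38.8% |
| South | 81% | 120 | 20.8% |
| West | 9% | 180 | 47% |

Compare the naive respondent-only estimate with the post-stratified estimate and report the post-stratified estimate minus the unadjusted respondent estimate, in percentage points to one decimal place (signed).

-12.6 percentage points

Without adjustment, the pooled respondent share is:
  (240/540)×38.8 + (120/540)×20.8 + (180/540)×47 = 37.5333%
Post-stratifying to population shares instead:
  0.1×38.8 + 0.81×20.8 + 0.09×47 = 24.958%
Difference = 24.958 − 37.5333 = -12.5753 pp.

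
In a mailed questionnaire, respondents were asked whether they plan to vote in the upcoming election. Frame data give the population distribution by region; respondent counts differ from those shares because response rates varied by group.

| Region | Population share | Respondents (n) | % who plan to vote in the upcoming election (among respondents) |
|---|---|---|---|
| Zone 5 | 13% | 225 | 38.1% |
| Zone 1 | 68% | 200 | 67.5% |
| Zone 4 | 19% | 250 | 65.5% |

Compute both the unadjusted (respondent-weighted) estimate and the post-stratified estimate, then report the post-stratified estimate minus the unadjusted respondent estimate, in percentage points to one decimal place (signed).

Without adjustment, the pooled respondent share is:
  (225/675)×38.1 + (200/675)×67.5 + (250/675)×65.5 = 56.9593%
Reweighting by population region shares:
  0.13×38.1 + 0.68×67.5 + 0.19×65.5 = 63.298%
Difference = 63.298 − 56.9593 = 6.3387 pp.

+6.3 percentage points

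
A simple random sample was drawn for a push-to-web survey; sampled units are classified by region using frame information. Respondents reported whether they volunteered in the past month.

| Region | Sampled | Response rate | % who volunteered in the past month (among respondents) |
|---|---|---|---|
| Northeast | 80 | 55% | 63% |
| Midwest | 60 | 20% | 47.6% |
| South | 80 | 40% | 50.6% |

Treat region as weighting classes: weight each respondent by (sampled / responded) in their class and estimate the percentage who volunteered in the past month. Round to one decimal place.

54.3%

With weight = n_sampled/n_responded per class, the weighted class total is n_sampled:
  Northeast: 80 × 63 = 5040
  Midwest: 60 × 47.6 = 2856
  South: 80 × 50.6 = 4048
Adjusted estimate = 11,944 / 220 = 54.2909 → 54.3%.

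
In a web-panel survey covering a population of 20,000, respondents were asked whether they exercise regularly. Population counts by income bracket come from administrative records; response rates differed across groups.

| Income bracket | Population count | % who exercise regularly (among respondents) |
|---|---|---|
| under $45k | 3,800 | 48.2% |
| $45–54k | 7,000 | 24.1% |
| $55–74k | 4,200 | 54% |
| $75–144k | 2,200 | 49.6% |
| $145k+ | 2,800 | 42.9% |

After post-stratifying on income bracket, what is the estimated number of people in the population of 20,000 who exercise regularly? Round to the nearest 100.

Apply each group's respondent rate to its population count:
  under $45k: 3,800 × 48.2% = 1831.6
  $45–54k: 7,000 × 24.1% = 1687
  $55–74k: 4,200 × 54% = 2268
  $75–144k: 2,200 × 49.6% = 1091.2
  $145k+: 2,800 × 42.9% = 1201.2
Estimated total = 8079 → 8,100.

8,100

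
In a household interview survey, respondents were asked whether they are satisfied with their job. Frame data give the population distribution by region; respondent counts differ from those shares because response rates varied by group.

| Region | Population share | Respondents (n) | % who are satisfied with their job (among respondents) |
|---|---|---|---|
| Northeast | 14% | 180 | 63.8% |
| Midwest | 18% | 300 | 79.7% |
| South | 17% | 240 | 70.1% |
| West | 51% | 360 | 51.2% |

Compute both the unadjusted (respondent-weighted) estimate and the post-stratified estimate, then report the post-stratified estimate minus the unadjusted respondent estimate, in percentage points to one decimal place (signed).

Naive respondent-only estimate (weights = respondent counts):
  (180/1080)×63.8 + (300/1080)×79.7 + (240/1080)×70.1 + (360/1080)×51.2 = 65.4167%
Post-stratifying to population shares instead:
  0.14×63.8 + 0.18×79.7 + 0.17×70.1 + 0.51×51.2 = 61.307%
Difference = 61.307 − 65.4167 = -4.1097 pp.

-4.1 percentage points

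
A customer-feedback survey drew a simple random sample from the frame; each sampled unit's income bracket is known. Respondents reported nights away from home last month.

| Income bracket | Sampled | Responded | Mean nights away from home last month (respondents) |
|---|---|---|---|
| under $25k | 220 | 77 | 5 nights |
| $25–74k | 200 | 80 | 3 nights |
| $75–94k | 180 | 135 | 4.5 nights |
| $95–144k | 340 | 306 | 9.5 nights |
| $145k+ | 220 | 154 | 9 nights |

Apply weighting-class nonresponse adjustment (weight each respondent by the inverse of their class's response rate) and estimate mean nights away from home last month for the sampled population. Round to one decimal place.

6.7

Class response rates: under $25k 77/220 = 35%, $25–74k 80/200 = 40%, $75–94k 135/180 = 75%, $95–144k 306/340 = 90%, $145k+ 154/220 = 70%.
Each respondent's weight = sampled/responded in their class; summing within a class gives n_sampled, so:
  under $25k: 220 × 5 = 1100
  $25–74k: 200 × 3 = 600
  $75–94k: 180 × 4.5 = 810
  $95–144k: 340 × 9.5 = 3230
  $145k+: 220 × 9 = 1980
Adjusted estimate = 7720 / 1,160 = 6.65517 → 6.7.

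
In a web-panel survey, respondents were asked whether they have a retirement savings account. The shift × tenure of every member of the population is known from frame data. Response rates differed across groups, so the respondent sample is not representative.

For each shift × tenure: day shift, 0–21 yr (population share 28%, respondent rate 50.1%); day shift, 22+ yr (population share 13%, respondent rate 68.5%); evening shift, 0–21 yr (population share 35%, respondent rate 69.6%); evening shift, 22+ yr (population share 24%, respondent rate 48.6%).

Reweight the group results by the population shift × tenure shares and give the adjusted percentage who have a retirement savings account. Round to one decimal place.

Each cell contributes population-share × respondent value:
  day shift, 0–21 yr: 0.28 × 50.1 = 14.028
  day shift, 22+ yr: 0.13 × 68.5 = 8.905
  evening shift, 0–21 yr: 0.35 × 69.6 = 24.36
  evening shift, 22+ yr: 0.24 × 48.6 = 11.664
Post-stratified estimate = 58.957 → 59.0%.

59.0%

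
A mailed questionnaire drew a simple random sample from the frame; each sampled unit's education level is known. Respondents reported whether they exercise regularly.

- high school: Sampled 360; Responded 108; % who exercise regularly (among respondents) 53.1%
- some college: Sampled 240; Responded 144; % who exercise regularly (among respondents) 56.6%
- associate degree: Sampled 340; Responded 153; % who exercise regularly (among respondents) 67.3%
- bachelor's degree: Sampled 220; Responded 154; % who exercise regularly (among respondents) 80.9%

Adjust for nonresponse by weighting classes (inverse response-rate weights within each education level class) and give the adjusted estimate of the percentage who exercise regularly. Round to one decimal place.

Class response rates: high school 108/360 = 30%, some college 144/240 = 60%, associate degree 153/340 = 45%, bachelor's degree 154/220 = 70%.
Weighting each respondent by the inverse class response rate inflates each class back to its sampled size, so the class weight is n_sampled:
  high school: 360 × 53.1 = 19,116
  some college: 240 × 56.6 = 13,584
  associate degree: 340 × 67.3 = 22,882
  bachelor's degree: 220 × 80.9 = 17,798
Adjusted estimate = 73,380 / 1,160 = 63.2586 → 63.3%.

63.3%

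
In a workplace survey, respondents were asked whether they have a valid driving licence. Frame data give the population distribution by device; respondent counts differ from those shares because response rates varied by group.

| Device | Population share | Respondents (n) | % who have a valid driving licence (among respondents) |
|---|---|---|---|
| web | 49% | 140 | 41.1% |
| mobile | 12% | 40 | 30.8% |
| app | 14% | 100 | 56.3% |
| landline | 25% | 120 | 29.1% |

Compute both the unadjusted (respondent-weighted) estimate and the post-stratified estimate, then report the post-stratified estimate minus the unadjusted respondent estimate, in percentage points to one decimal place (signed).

-1.3 percentage points

Without adjustment, the pooled respondent share is:
  (140/400)×41.1 + (40/400)×30.8 + (100/400)×56.3 + (120/400)×29.1 = 40.27%
Reweighting by population device shares:
  0.49×41.1 + 0.12×30.8 + 0.14×56.3 + 0.25×29.1 = 38.992%
Difference = 38.992 − 40.27 = -1.278 pp.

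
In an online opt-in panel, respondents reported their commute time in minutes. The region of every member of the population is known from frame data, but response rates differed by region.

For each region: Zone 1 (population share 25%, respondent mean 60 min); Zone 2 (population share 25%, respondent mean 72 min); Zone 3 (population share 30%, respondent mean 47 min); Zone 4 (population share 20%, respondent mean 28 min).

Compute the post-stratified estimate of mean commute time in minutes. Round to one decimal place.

Reweight to the known region distribution:
  Zone 1: 0.25 × 60 = 15
  Zone 2: 0.25 × 72 = 18
  Zone 3: 0.3 × 47 = 14.1
  Zone 4: 0.2 × 28 = 5.6
Post-stratified estimate = 52.7 → 52.7.

52.7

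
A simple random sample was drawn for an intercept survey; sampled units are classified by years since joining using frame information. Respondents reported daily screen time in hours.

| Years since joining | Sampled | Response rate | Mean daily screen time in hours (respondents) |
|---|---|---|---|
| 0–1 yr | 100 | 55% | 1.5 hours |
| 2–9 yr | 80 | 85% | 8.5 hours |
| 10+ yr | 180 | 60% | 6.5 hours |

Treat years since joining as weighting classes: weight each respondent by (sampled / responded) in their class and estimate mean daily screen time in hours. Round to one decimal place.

Weighting each respondent by the inverse class response rate inflates each class back to its sampled size, so the class weight is n_sampled:
  0–1 yr: 100 × 1.5 = 150
  2–9 yr: 80 × 8.5 = 680
  10+ yr: 180 × 6.5 = 1170
Adjusted estimate = 2000 / 360 = 5.55556 → 5.6.

5.6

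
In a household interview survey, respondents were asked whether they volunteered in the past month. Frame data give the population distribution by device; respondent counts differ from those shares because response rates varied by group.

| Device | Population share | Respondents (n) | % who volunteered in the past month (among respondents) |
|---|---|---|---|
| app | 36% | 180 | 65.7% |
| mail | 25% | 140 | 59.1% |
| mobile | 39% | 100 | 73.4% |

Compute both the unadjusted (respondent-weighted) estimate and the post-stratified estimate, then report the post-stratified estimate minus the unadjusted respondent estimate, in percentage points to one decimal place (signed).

Naive respondent-only estimate (weights = respondent counts):
  (180/420)×65.7 + (140/420)×59.1 + (100/420)×73.4 = 65.3333%
Reweighting by population device shares:
  0.36×65.7 + 0.25×59.1 + 0.39×73.4 = 67.053%
Difference = 67.053 − 65.3333 = 1.7197 pp.

+1.7 percentage points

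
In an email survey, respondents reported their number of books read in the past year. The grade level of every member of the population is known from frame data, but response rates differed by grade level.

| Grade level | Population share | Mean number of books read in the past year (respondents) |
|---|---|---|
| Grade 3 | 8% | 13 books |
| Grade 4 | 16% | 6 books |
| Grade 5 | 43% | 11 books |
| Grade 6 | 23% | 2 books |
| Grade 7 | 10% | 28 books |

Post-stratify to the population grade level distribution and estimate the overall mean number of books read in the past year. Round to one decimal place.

10.0

Each cell contributes population-share × respondent value:
  Grade 3: 0.08 × 13 = 1.04
  Grade 4: 0.16 × 6 = 0.96
  Grade 5: 0.43 × 11 = 4.73
  Grade 6: 0.23 × 2 = 0.46
  Grade 7: 0.1 × 28 = 2.8
Post-stratified estimate = 9.99 → 10.0.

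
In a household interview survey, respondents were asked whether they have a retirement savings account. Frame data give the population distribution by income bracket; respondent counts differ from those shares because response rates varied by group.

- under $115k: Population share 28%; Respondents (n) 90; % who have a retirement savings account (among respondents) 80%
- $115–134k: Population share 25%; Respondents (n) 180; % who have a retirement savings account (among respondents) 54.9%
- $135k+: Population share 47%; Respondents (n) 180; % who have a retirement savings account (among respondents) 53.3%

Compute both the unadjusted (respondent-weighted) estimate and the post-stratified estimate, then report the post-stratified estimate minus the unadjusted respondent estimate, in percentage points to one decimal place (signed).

+1.9 percentage points

Naive respondent-only estimate (weights = respondent counts):
  (90/450)×80 + (180/450)×54.9 + (180/450)×53.3 = 59.28%
Post-stratified estimate weights by population shares:
  0.28×80 + 0.25×54.9 + 0.47×53.3 = 61.176%
Difference = 61.176 − 59.28 = 1.896 pp.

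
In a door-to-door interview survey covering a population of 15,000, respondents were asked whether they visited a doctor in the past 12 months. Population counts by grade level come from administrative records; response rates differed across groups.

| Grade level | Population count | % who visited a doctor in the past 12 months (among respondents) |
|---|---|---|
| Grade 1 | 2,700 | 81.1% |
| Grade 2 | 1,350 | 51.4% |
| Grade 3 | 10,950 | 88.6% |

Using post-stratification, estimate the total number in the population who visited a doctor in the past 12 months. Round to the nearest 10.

Apply each group's respondent rate to its population count:
  Grade 1: 2,700 × 81.1% = 2189.7
  Grade 2: 1,350 × 51.4% = 693.9
  Grade 3: 10,950 × 88.6% = 9701.7
Estimated total = 12585.3 → 12,590.

12,590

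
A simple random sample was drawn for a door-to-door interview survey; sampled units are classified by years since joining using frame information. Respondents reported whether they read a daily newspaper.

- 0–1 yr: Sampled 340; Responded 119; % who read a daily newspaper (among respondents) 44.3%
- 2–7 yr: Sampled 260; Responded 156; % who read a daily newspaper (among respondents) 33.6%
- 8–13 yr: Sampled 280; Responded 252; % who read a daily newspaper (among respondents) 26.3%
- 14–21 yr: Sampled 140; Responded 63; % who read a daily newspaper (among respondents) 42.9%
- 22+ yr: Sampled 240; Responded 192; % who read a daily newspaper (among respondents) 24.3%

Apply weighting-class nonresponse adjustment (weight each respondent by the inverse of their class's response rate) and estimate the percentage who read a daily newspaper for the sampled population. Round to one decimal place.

34.1%

Class response rates: 0–1 yr 119/340 = 35%, 2–7 yr 156/260 = 60%, 8–13 yr 252/280 = 90%, 14–21 yr 63/140 = 45%, 22+ yr 192/240 = 80%.
Weighting each respondent by the inverse class response rate inflates each class back to its sampled size, so the class weight is n_sampled:
  0–1 yr: 340 × 44.3 = 15062
  2–7 yr: 260 × 33.6 = 8736
  8–13 yr: 280 × 26.3 = 7364
  14–21 yr: 140 × 42.9 = 6006
  22+ yr: 240 × 24.3 = 5832
Adjusted estimate = 43,000 / 1,260 = 34.127 → 34.1%.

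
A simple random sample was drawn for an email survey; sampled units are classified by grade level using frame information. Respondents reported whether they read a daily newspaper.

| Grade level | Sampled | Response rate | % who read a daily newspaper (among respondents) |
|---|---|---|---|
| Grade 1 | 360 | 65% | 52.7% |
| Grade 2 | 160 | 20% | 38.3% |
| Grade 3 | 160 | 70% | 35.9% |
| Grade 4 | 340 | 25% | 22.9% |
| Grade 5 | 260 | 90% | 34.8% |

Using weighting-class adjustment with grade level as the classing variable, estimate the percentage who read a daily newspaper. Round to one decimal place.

Weighting each respondent by the inverse class response rate inflates each class back to its sampled size, so the class weight is n_sampled:
  Grade 1: 360 × 52.7 = 18,972
  Grade 2: 160 × 38.3 = 6128
  Grade 3: 160 × 35.9 = 5744
  Grade 4: 340 × 22.9 = 7786
  Grade 5: 260 × 34.8 = 9048
Adjusted estimate = 47,678 / 1,280 = 37.2484 → 37.2%.

37.2%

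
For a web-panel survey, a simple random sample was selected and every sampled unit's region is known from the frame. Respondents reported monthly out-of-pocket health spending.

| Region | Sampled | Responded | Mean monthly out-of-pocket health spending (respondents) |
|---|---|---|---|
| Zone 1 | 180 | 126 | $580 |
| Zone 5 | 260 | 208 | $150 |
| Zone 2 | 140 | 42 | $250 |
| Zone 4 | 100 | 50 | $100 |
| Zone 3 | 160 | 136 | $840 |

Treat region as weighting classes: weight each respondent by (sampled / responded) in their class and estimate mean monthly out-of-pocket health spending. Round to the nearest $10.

$380

Class response rates: Zone 1 126/180 = 70%, Zone 5 208/260 = 80%, Zone 2 42/140 = 30%, Zone 4 50/100 = 50%, Zone 3 136/160 = 85%.
With weight = n_sampled/n_responded per class, the weighted class total is n_sampled:
  Zone 1: 180 × 580 = 104,400
  Zone 5: 260 × 150 = 39,000
  Zone 2: 140 × 250 = 35,000
  Zone 4: 100 × 100 = 10,000
  Zone 3: 160 × 840 = 134,400
Adjusted estimate = 322,800 / 840 = 384.286 → $380.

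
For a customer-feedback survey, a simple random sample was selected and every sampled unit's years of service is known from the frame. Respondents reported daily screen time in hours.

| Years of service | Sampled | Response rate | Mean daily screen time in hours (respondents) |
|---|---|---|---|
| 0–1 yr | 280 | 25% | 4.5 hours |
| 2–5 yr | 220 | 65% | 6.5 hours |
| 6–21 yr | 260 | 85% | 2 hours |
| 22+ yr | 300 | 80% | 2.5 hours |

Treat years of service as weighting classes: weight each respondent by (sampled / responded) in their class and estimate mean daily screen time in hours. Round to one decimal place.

3.7

With weight = n_sampled/n_responded per class, the weighted class total is n_sampled:
  0–1 yr: 280 × 4.5 = 1260
  2–5 yr: 220 × 6.5 = 1430
  6–21 yr: 260 × 2 = 520
  22+ yr: 300 × 2.5 = 750
Adjusted estimate = 3960 / 1,060 = 3.73585 → 3.7.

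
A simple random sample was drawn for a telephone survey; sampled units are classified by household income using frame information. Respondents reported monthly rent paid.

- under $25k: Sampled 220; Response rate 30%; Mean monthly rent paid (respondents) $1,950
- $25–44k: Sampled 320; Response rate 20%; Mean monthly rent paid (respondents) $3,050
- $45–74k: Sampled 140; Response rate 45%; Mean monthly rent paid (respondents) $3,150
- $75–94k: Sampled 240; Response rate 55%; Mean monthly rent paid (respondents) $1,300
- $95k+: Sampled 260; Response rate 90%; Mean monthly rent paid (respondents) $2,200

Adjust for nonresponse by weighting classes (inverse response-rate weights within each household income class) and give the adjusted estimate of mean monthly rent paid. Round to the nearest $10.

$2,310

With weight = n_sampled/n_responded per class, the weighted class total is n_sampled:
  under $25k: 220 × 1950 = 429,000
  $25–44k: 320 × 3050 = 976,000
  $45–74k: 140 × 3150 = 441,000
  $75–94k: 240 × 1300 = 312,000
  $95k+: 260 × 2200 = 572,000
Adjusted estimate = 2,730,000 / 1,180 = 2313.56 → $2,310.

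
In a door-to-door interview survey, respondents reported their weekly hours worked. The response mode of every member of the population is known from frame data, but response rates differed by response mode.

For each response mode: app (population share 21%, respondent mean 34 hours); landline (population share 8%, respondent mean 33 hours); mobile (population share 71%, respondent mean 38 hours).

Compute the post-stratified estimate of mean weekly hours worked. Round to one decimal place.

36.8

Weight each group's respondent value by its population share:
  app: 0.21 × 34 = 7.14
  landline: 0.08 × 33 = 2.64
  mobile: 0.71 × 38 = 26.98
Post-stratified estimate = 36.76 → 36.8.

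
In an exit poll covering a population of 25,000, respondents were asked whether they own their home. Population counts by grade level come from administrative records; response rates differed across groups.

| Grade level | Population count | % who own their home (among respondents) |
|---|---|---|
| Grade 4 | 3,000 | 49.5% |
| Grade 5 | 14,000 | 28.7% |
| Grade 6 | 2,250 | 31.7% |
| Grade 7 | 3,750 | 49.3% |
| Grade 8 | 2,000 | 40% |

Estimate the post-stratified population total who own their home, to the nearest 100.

8,900

Each cell contributes its population count × the respondent rate:
  Grade 4: 3,000 × 49.5% = 1485
  Grade 5: 14,000 × 28.7% = 4018
  Grade 6: 2,250 × 31.7% = 713.25
  Grade 7: 3,750 × 49.3% = 1848.75
  Grade 8: 2,000 × 40% = 800
Estimated total = 8865 → 8,900.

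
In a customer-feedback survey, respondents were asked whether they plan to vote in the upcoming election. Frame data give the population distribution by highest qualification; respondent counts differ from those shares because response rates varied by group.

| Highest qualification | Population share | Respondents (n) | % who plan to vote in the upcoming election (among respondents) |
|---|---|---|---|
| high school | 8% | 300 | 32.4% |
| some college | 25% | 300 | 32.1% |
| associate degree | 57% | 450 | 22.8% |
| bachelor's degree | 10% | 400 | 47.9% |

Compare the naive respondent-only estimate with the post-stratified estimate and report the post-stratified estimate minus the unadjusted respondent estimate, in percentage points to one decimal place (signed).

Naive respondent-only estimate (weights = respondent counts):
  (300/1450)×32.4 + (300/1450)×32.1 + (450/1450)×22.8 + (400/1450)×47.9 = 33.6345%
Post-stratified estimate weights by population shares:
  0.08×32.4 + 0.25×32.1 + 0.57×22.8 + 0.1×47.9 = 28.403%
Difference = 28.403 − 33.6345 = -5.2315 pp.

-5.2 percentage points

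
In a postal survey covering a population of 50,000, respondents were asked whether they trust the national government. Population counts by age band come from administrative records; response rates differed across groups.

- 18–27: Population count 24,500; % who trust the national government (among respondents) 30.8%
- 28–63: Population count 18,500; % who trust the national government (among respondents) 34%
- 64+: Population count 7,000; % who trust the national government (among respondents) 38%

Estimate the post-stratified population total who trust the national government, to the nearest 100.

Apply each group's respondent rate to its population count:
  18–27: 24,500 × 30.8% = 7546
  28–63: 18,500 × 34% = 6290
  64+: 7,000 × 38% = 2660
Estimated total = 16,496 → 16,500.

16,500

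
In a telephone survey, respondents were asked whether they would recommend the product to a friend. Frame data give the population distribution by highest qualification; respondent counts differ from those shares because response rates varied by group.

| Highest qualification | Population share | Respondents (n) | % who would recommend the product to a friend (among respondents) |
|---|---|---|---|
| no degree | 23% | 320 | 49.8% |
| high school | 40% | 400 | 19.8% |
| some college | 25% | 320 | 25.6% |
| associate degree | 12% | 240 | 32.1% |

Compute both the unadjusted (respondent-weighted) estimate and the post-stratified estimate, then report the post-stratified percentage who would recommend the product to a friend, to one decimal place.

Unadjusted (pooled respondent) estimate weights by respondent counts:
  (320/1280)×49.8 + (400/1280)×19.8 + (320/1280)×25.6 + (240/1280)×32.1 = 31.0562%
Reweighting by population highest qualification shares:
  0.23×49.8 + 0.4×19.8 + 0.25×25.6 + 0.12×32.1 = 29.626%

29.6%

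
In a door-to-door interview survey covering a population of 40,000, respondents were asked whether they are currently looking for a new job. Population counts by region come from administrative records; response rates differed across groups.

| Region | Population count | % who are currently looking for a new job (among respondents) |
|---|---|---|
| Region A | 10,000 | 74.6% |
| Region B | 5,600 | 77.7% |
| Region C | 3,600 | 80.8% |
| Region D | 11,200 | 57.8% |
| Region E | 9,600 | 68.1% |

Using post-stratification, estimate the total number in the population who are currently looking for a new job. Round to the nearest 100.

27,700

Apply each group's respondent rate to its population count:
  Region A: 10,000 × 74.6% = 7460
  Region B: 5,600 × 77.7% = 4351.2
  Region C: 3,600 × 80.8% = 2908.8
  Region D: 11,200 × 57.8% = 6473.6
  Region E: 9,600 × 68.1% = 6537.6
Estimated total = 27731.2 → 27,700.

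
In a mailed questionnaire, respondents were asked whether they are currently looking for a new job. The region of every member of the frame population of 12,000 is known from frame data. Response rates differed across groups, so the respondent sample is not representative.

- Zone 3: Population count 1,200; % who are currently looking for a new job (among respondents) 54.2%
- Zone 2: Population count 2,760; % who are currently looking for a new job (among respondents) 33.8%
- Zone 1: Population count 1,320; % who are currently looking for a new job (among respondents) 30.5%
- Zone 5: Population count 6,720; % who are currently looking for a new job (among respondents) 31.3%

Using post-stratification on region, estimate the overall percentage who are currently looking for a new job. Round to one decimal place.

Post-stratification weights by population share, not respondent share:
  Zone 3: (1,200/12,000) × 54.2 = 5.42
  Zone 2: (2,760/12,000) × 33.8 = 7.774
  Zone 1: (1,320/12,000) × 30.5 = 3.355
  Zone 5: (6,720/12,000) × 31.3 = 17.528
Post-stratified estimate = 34.077 → 34.1%.

34.1%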